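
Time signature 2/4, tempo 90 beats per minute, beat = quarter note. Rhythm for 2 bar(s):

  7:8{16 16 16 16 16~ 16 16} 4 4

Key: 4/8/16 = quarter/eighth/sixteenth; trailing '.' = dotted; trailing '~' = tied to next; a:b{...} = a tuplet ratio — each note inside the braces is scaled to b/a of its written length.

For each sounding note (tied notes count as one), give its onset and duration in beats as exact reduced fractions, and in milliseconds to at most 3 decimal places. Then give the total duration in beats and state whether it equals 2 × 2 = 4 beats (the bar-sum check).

1) 0.0ms=0b +190.476ms=2/7b
2) 190.476ms=2/7b +190.476ms=2/7b
3) 380.952ms=4/7b +190.476ms=2/7b
4) 571.429ms=6/7b +190.476ms=2/7b
5) 761.905ms=8/7b +380.952ms=4/7b
6) 1142.857ms=12/7b +190.476ms=2/7b
7) 1333.333ms=2b +666.667ms=1b
8) 2000.0ms=3b +666.667ms=1b
Σ=4b of 4 (90bpm 2/4) — PASS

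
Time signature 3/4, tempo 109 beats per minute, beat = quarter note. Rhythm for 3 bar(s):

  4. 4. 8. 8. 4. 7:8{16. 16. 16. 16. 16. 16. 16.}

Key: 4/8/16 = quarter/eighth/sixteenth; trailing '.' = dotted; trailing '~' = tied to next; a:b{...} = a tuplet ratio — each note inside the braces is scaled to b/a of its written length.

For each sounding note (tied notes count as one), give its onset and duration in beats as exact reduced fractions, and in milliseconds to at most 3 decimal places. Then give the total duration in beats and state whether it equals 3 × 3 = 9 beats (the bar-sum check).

1) 0.0ms=0b +825.688ms=3/2b
2) 825.688ms=3/2b +825.688ms=3/2b
3) 1651.376ms=3b +412.844ms=3/4b
4) 2064.22ms=15/4b +412.844ms=3/4b
5) 2477.064ms=9/2b +825.688ms=3/2b
6) 3302.752ms=6b +235.911ms=3/7b
7) 3538.663ms=45/7b +235.911ms=3/7b
8) 3774.574ms=48/7b +235.911ms=3/7b
9) 4010.485ms=51/7b +235.911ms=3/7b
10) 4246.396ms=54/7b +235.911ms=3/7b
11) 4482.307ms=57/7b +235.911ms=3/7b
12) 4718.218ms=60/7b +235.911ms=3/7b
Σ=9b of 9 (109bpm 3/4) — PASS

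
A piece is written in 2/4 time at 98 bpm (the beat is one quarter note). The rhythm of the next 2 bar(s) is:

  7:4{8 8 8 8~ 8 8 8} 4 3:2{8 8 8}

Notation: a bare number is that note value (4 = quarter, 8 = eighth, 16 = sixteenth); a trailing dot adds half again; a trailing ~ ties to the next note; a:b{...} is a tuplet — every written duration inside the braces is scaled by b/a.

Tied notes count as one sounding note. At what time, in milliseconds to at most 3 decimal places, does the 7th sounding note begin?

note 7 onset = 2b = 1224.49ms

1. 0.0ms @ 0 + 174.927ms (2/7)
2. 174.927ms @ 2/7 + 174.927ms (2/7)
3. 349.854ms @ 4/7 + 174.927ms (2/7)
4. 524.781ms @ 6/7 + 349.854ms (4/7)
5. 874.636ms @ 10/7 + 174.927ms (2/7)
6. 1049.563ms @ 12/7 + 174.927ms (2/7)
7. 1224.49ms @ 2 + 612.245ms (1)
8. 1836.735ms @ 3 + 204.082ms (1/3)
9. 2040.816ms @ 10/3 + 204.082ms (1/3)
10. 2244.898ms @ 11/3 + 204.082ms (1/3)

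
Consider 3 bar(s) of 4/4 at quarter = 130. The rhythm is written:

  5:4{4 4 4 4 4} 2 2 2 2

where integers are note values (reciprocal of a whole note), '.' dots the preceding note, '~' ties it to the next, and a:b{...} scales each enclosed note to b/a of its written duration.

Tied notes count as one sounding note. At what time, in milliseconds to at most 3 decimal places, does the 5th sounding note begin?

1. 0.0ms @ 0 + 369.231ms (4/5)
2. 369.231ms @ 4/5 + 369.231ms (4/5)
3. 738.462ms @ 8/5 + 369.231ms (4/5)
4. 1107.692ms @ 12/5 + 369.231ms (4/5)
5. 1476.923ms @ 16/5 + 369.231ms (4/5)
6. 1846.154ms @ 4 + 923.077ms (2)
7. 2769.231ms @ 6 + 923.077ms (2)
8. 3692.308ms @ 8 + 923.077ms (2)
9. 4615.385ms @ 10 + 923.077ms (2)

note 5 onset = 16/5b = 1476.923ms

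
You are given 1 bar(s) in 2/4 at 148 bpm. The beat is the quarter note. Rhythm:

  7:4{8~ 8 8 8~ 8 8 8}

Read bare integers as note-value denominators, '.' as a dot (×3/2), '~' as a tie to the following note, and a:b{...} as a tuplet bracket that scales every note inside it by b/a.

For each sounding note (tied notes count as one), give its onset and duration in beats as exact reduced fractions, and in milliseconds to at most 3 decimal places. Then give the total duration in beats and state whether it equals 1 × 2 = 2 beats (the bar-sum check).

1) 0.0ms=0b +231.66ms=4/7b
2) 231.66ms=4/7b +115.83ms=2/7b
3) 347.49ms=6/7b +231.66ms=4/7b
4) 579.151ms=10/7b +115.83ms=2/7b
5) 694.981ms=12/7b +115.83ms=2/7b
Σ=2b of 2 (148bpm 2/4) — PASS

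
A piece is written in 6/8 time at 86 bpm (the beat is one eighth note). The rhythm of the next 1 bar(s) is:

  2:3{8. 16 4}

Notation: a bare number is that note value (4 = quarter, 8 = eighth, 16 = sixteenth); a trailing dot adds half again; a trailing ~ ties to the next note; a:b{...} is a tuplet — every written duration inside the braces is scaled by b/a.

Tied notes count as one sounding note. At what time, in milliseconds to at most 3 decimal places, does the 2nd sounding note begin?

1. 0.0ms @ 0 + 1569.767ms (9/4)
2. 1569.767ms @ 9/4 + 523.256ms (3/4)
3. 2093.023ms @ 3 + 2093.023ms (3)

note 2 onset = 9/4b = 1569.767ms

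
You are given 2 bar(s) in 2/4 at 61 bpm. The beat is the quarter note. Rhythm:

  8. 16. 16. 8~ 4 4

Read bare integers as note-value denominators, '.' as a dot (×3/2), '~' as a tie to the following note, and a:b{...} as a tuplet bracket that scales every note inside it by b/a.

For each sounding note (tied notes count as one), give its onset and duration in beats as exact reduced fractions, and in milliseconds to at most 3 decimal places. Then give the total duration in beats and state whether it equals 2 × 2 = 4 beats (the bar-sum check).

1) 0.0ms=0b +737.705ms=3/4b
2) 737.705ms=3/4b +368.852ms=3/8b
3) 1106.557ms=9/8b +368.852ms=3/8b
4) 1475.41ms=3/2b +1475.41ms=3/2b
5) 2950.82ms=3b +983.607ms=1b
Σ=4b of 4 (61bpm 2/4) — PASS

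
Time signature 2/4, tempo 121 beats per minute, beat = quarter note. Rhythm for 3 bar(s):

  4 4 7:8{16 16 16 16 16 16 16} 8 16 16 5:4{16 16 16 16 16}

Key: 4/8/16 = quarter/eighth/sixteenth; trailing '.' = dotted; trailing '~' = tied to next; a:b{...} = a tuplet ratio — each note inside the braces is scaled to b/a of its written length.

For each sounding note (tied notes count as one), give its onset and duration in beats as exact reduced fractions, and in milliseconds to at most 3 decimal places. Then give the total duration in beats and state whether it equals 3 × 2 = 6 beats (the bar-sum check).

1) 0.0ms=0b +495.868ms=1b
2) 495.868ms=1b +495.868ms=1b
3) 991.736ms=2b +141.677ms=2/7b
4) 1133.412ms=16/7b +141.677ms=2/7b
5) 1275.089ms=18/7b +141.677ms=2/7b
6) 1416.765ms=20/7b +141.677ms=2/7b
7) 1558.442ms=22/7b +141.677ms=2/7b
8) 1700.118ms=24/7b +141.677ms=2/7b
9) 1841.795ms=26/7b +141.677ms=2/7b
10) 1983.471ms=4b +247.934ms=1/2b
11) 2231.405ms=9/2b +123.967ms=1/4b
12) 2355.372ms=19/4b +123.967ms=1/4b
13) 2479.339ms=5b +99.174ms=1/5b
14) 2578.512ms=26/5b +99.174ms=1/5b
15) 2677.686ms=27/5b +99.174ms=1/5b
16) 2776.86ms=28/5b +99.174ms=1/5b
17) 2876.033ms=29/5b +99.174ms=1/5b
Σ=6b of 6 (121bpm 2/4) — PASS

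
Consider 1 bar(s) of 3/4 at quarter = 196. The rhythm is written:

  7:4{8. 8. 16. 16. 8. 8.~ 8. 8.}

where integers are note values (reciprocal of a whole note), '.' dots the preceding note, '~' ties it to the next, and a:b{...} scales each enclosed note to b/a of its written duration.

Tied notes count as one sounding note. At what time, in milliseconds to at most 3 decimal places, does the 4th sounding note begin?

1. 0.0ms @ 0 + 131.195ms (3/7)
2. 131.195ms @ 3/7 + 131.195ms (3/7)
3. 262.391ms @ 6/7 + 65.598ms (3/14)
4. 327.988ms @ 15/14 + 65.598ms (3/14)
5. 393.586ms @ 9/7 + 131.195ms (3/7)
6. 524.781ms @ 12/7 + 262.391ms (6/7)
7. 787.172ms @ 18/7 + 131.195ms (3/7)

note 4 onset = 15/14b = 327.988ms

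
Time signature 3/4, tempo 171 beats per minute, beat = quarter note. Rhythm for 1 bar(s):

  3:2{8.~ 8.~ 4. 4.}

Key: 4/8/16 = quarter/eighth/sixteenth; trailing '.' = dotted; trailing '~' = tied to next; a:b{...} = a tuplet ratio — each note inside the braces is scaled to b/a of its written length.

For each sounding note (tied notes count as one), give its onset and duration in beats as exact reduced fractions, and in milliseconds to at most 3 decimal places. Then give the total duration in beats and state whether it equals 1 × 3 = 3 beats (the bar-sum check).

1) 0.0ms=0b +701.754ms=2b
2) 701.754ms=2b +350.877ms=1b
Σ=3b of 3 (171bpm 3/4) — PASS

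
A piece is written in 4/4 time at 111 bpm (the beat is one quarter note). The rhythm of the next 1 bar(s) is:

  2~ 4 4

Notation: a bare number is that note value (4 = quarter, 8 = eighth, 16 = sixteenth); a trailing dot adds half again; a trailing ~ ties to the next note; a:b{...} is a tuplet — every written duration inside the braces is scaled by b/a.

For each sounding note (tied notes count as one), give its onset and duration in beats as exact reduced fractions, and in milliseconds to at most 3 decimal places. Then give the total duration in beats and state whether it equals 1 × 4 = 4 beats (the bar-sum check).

1) 0.0ms=0b +1621.622ms=3b
2) 1621.622ms=3b +540.541ms=1b
Σ=4b of 4 (111bpm 4/4) — PASS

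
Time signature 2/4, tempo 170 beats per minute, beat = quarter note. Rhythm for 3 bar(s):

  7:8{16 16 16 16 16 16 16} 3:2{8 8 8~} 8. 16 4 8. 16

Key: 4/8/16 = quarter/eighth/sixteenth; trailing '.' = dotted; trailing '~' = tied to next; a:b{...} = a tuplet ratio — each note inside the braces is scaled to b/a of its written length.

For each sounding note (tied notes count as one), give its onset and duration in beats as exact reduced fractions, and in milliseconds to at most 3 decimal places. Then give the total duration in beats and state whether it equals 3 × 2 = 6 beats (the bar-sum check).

1) 0.0ms=0b +100.84ms=2/7b
2) 100.84ms=2/7b +100.84ms=2/7b
3) 201.681ms=4/7b +100.84ms=2/7b
4) 302.521ms=6/7b +100.84ms=2/7b
5) 403.361ms=8/7b +100.84ms=2/7b
6) 504.202ms=10/7b +100.84ms=2/7b
7) 605.042ms=12/7b +100.84ms=2/7b
8) 705.882ms=2b +117.647ms=1/3b
9) 823.529ms=7/3b +117.647ms=1/3b
10) 941.176ms=8/3b +382.353ms=13/12b
11) 1323.529ms=15/4b +88.235ms=1/4b
12) 1411.765ms=4b +352.941ms=1b
13) 1764.706ms=5b +264.706ms=3/4b
14) 2029.412ms=23/4b +88.235ms=1/4b
Σ=6b of 6 (170bpm 2/4) — PASS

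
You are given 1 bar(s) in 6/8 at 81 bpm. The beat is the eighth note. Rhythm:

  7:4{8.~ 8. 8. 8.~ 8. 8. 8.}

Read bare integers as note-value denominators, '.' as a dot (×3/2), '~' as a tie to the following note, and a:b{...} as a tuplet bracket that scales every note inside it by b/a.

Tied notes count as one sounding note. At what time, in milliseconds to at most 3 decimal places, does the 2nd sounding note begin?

1. 0.0ms @ 0 + 1269.841ms (12/7)
2. 1269.841ms @ 12/7 + 634.921ms (6/7)
3. 1904.762ms @ 18/7 + 1269.841ms (12/7)
4. 3174.603ms @ 30/7 + 634.921ms (6/7)
5. 3809.524ms @ 36/7 + 634.921ms (6/7)

note 2 onset = 12/7b = 1269.841ms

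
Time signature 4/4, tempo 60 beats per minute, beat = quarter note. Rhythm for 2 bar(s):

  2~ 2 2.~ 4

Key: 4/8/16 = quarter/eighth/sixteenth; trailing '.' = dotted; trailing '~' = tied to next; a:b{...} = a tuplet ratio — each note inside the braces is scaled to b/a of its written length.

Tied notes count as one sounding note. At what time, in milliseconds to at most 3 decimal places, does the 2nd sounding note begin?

1. 0.0ms @ 0 + 4000.0ms (4)
2. 4000.0ms @ 4 + 4000.0ms (4)

note 2 onset = 4b = 4000.0ms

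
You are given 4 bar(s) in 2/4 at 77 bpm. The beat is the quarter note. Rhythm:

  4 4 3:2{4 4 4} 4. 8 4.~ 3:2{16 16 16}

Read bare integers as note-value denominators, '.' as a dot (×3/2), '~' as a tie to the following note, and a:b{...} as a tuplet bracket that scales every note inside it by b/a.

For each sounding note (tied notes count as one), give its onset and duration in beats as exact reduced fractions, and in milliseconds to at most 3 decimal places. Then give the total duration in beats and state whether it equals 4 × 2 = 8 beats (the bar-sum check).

1) 0.0ms=0b +779.221ms=1b
2) 779.221ms=1b +779.221ms=1b
3) 1558.442ms=2b +519.481ms=2/3b
4) 2077.922ms=8/3b +519.481ms=2/3b
5) 2597.403ms=10/3b +519.481ms=2/3b
6) 3116.883ms=4b +1168.831ms=3/2b
7) 4285.714ms=11/2b +389.61ms=1/2b
8) 4675.325ms=6b +1298.701ms=5/3b
9) 5974.026ms=23/3b +129.87ms=1/6b
10) 6103.896ms=47/6b +129.87ms=1/6b
Σ=8b of 8 (77bpm 2/4) — PASS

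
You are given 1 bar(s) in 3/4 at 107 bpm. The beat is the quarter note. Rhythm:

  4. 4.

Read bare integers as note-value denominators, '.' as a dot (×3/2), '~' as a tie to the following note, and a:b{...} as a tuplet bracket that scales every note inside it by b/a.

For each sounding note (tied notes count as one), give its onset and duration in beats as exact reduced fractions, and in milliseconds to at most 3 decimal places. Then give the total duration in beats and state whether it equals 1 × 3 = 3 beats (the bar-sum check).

1) 0.0ms=0b +841.121ms=3/2b
2) 841.121ms=3/2b +841.121ms=3/2b
Σ=3b of 3 (107bpm 3/4) — PASS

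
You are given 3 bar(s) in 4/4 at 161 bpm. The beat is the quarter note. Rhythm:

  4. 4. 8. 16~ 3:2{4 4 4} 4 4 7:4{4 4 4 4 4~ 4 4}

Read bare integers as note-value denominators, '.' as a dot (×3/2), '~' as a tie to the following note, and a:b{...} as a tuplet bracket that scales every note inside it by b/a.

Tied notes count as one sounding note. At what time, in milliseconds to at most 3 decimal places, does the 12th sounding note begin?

1. 0.0ms @ 0 + 559.006ms (3/2)
2. 559.006ms @ 3/2 + 559.006ms (3/2)
3. 1118.012ms @ 3 + 279.503ms (3/4)
4. 1397.516ms @ 15/4 + 341.615ms (11/12)
5. 1739.13ms @ 14/3 + 248.447ms (2/3)
6. 1987.578ms @ 16/3 + 248.447ms (2/3)
7. 2236.025ms @ 6 + 372.671ms (1)
8. 2608.696ms @ 7 + 372.671ms (1)
9. 2981.366ms @ 8 + 212.955ms (4/7)
10. 3194.321ms @ 60/7 + 212.955ms (4/7)
11. 3407.276ms @ 64/7 + 212.955ms (4/7)
12. 3620.231ms @ 68/7 + 212.955ms (4/7)
13. 3833.185ms @ 72/7 + 425.909ms (8/7)
14. 4259.095ms @ 80/7 + 212.955ms (4/7)

note 12 onset = 68/7b = 3620.231ms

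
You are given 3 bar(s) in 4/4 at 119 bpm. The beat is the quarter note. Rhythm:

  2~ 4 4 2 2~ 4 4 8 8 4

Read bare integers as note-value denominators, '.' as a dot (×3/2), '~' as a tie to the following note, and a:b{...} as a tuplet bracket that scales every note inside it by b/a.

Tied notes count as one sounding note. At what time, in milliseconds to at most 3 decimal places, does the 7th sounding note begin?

1. 0.0ms @ 0 + 1512.605ms (3)
2. 1512.605ms @ 3 + 504.202ms (1)
3. 2016.807ms @ 4 + 1008.403ms (2)
4. 3025.21ms @ 6 + 1512.605ms (3)
5. 4537.815ms @ 9 + 504.202ms (1)
6. 5042.017ms @ 10 + 252.101ms (1/2)
7. 5294.118ms @ 21/2 + 252.101ms (1/2)
8. 5546.218ms @ 11 + 504.202ms (1)

note 7 onset = 21/2b = 5294.118ms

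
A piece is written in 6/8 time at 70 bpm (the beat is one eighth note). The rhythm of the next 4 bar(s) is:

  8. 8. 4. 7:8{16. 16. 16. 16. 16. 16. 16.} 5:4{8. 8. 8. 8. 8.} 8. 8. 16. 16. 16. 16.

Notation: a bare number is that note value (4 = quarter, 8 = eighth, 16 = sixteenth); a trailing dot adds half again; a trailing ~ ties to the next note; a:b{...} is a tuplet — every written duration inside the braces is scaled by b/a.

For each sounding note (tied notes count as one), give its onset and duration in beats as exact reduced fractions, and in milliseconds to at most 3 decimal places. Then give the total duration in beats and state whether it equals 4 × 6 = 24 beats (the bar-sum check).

1) 0.0ms=0b +1285.714ms=3/2b
2) 1285.714ms=3/2b +1285.714ms=3/2b
3) 2571.429ms=3b +2571.429ms=3b
4) 5142.857ms=6b +734.694ms=6/7b
5) 5877.551ms=48/7b +734.694ms=6/7b
6) 6612.245ms=54/7b +734.694ms=6/7b
7) 7346.939ms=60/7b +734.694ms=6/7b
8) 8081.633ms=66/7b +734.694ms=6/7b
9) 8816.327ms=72/7b +734.694ms=6/7b
10) 9551.02ms=78/7b +734.694ms=6/7b
11) 10285.714ms=12b +1028.571ms=6/5b
12) 11314.286ms=66/5b +1028.571ms=6/5b
13) 12342.857ms=72/5b +1028.571ms=6/5b
14) 13371.429ms=78/5b +1028.571ms=6/5b
15) 14400.0ms=84/5b +1028.571ms=6/5b
16) 15428.571ms=18b +1285.714ms=3/2b
17) 16714.286ms=39/2b +1285.714ms=3/2b
18) 18000.0ms=21b +642.857ms=3/4b
19) 18642.857ms=87/4b +642.857ms=3/4b
20) 19285.714ms=45/2b +642.857ms=3/4b
21) 19928.571ms=93/4b +642.857ms=3/4b
Σ=24b of 24 (70bpm 6/8) — PASS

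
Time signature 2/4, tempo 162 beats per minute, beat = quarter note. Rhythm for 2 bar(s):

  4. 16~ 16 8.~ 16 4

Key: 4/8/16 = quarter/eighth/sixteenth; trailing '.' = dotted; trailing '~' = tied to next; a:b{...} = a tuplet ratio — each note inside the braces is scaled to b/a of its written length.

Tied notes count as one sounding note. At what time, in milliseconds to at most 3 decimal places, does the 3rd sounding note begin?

note 3 onset = 2b = 740.741ms

1. 0.0ms @ 0 + 555.556ms (3/2)
2. 555.556ms @ 3/2 + 185.185ms (1/2)
3. 740.741ms @ 2 + 370.37ms (1)
4. 1111.111ms @ 3 + 370.37ms (1)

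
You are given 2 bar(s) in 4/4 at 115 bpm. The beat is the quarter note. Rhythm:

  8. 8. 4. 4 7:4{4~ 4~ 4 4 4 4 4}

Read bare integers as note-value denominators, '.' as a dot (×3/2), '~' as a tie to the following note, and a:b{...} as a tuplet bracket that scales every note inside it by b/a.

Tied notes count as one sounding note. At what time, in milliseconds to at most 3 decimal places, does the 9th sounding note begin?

1. 0.0ms @ 0 + 391.304ms (3/4)
2. 391.304ms @ 3/4 + 391.304ms (3/4)
3. 782.609ms @ 3/2 + 782.609ms (3/2)
4. 1565.217ms @ 3 + 521.739ms (1)
5. 2086.957ms @ 4 + 894.41ms (12/7)
6. 2981.366ms @ 40/7 + 298.137ms (4/7)
7. 3279.503ms @ 44/7 + 298.137ms (4/7)
8. 3577.64ms @ 48/7 + 298.137ms (4/7)
9. 3875.776ms @ 52/7 + 298.137ms (4/7)

note 9 onset = 52/7b = 3875.776ms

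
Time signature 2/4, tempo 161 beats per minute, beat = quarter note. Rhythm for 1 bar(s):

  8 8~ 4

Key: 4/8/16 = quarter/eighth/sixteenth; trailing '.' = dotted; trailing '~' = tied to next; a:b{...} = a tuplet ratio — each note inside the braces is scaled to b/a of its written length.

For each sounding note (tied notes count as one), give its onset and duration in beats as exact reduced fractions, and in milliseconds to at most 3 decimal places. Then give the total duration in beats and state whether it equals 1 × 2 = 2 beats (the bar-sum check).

1) 0.0ms=0b +186.335ms=1/2b
2) 186.335ms=1/2b +559.006ms=3/2b
Σ=2b of 2 (161bpm 2/4) — PASS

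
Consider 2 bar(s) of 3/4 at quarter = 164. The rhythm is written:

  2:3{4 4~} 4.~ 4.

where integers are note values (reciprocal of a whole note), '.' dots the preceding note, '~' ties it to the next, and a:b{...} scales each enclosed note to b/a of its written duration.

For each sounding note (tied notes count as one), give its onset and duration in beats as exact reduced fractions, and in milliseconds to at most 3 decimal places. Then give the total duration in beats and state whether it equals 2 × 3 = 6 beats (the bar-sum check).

1) 0.0ms=0b +548.78ms=3/2b
2) 548.78ms=3/2b +1646.341ms=9/2b
Σ=6b of 6 (164bpm 3/4) — PASS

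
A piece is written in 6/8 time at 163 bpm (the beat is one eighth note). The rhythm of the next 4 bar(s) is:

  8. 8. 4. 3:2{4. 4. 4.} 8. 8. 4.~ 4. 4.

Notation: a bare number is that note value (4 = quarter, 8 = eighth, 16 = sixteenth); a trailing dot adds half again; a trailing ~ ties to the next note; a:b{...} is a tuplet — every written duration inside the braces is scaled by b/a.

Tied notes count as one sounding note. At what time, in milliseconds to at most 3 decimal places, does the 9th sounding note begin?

1. 0.0ms @ 0 + 552.147ms (3/2)
2. 552.147ms @ 3/2 + 552.147ms (3/2)
3. 1104.294ms @ 3 + 1104.294ms (3)
4. 2208.589ms @ 6 + 736.196ms (2)
5. 2944.785ms @ 8 + 736.196ms (2)
6. 3680.982ms @ 10 + 736.196ms (2)
7. 4417.178ms @ 12 + 552.147ms (3/2)
8. 4969.325ms @ 27/2 + 552.147ms (3/2)
9. 5521.472ms @ 15 + 2208.589ms (6)
10. 7730.061ms @ 21 + 1104.294ms (3)

note 9 onset = 15b = 5521.472ms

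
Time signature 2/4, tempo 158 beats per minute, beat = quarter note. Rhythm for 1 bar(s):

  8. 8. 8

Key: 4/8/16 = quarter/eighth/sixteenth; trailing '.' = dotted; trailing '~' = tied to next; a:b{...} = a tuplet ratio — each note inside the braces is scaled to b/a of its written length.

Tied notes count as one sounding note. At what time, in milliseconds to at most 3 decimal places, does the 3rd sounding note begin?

1. 0.0ms @ 0 + 284.81ms (3/4)
2. 284.81ms @ 3/4 + 284.81ms (3/4)
3. 569.62ms @ 3/2 + 189.873ms (1/2)

note 3 onset = 3/2b = 569.62ms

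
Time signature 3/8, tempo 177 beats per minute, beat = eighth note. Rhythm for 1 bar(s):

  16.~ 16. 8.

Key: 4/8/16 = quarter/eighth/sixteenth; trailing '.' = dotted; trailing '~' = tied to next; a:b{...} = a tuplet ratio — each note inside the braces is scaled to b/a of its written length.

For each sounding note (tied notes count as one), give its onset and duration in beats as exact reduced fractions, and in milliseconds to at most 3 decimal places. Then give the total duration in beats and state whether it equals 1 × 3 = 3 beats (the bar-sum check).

1) 0.0ms=0b +508.475ms=3/2b
2) 508.475ms=3/2b +508.475ms=3/2b
Σ=3b of 3 (177bpm 3/8) — PASS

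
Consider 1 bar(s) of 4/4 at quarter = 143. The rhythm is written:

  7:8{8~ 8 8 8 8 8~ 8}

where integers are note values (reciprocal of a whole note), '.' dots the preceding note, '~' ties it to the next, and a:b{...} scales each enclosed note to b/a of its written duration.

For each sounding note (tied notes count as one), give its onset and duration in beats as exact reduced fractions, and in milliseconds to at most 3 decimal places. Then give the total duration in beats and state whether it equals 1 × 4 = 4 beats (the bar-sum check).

1) 0.0ms=0b +479.52ms=8/7b
2) 479.52ms=8/7b +239.76ms=4/7b
3) 719.281ms=12/7b +239.76ms=4/7b
4) 959.041ms=16/7b +239.76ms=4/7b
5) 1198.801ms=20/7b +479.52ms=8/7b
Σ=4b of 4 (143bpm 4/4) — PASS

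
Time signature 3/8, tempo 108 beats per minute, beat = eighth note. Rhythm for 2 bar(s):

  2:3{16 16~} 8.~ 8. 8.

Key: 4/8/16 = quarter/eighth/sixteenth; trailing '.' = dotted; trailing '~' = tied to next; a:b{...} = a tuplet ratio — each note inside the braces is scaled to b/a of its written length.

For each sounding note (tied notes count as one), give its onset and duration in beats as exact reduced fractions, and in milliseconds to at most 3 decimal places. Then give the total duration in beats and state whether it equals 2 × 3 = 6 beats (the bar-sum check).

1) 0.0ms=0b +416.667ms=3/4b
2) 416.667ms=3/4b +2083.333ms=15/4b
3) 2500.0ms=9/2b +833.333ms=3/2b
Σ=6b of 6 (108bpm 3/8) — PASS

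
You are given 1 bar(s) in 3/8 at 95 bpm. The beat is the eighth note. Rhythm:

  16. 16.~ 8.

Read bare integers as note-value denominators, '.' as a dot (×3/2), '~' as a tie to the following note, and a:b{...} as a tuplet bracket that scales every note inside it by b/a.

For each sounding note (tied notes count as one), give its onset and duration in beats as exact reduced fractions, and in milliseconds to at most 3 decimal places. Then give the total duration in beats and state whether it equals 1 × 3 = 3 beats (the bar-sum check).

1) 0.0ms=0b +473.684ms=3/4b
2) 473.684ms=3/4b +1421.053ms=9/4b
Σ=3b of 3 (95bpm 3/8) — PASS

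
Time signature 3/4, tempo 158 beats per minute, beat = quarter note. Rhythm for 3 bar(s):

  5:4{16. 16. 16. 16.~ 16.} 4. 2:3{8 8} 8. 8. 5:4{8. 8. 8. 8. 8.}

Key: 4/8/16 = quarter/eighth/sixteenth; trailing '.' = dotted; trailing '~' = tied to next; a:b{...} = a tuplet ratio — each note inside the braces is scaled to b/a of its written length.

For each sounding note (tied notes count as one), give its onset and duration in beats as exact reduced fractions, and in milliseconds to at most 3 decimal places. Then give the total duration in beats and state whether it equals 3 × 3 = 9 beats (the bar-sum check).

1) 0.0ms=0b +113.924ms=3/10b
2) 113.924ms=3/10b +113.924ms=3/10b
3) 227.848ms=3/5b +113.924ms=3/10b
4) 341.772ms=9/10b +227.848ms=3/5b
5) 569.62ms=3/2b +569.62ms=3/2b
6) 1139.241ms=3b +284.81ms=3/4b
7) 1424.051ms=15/4b +284.81ms=3/4b
8) 1708.861ms=9/2b +284.81ms=3/4b
9) 1993.671ms=21/4b +284.81ms=3/4b
10) 2278.481ms=6b +227.848ms=3/5b
11) 2506.329ms=33/5b +227.848ms=3/5b
12) 2734.177ms=36/5b +227.848ms=3/5b
13) 2962.025ms=39/5b +227.848ms=3/5b
14) 3189.873ms=42/5b +227.848ms=3/5b
Σ=9b of 9 (158bpm 3/4) — PASS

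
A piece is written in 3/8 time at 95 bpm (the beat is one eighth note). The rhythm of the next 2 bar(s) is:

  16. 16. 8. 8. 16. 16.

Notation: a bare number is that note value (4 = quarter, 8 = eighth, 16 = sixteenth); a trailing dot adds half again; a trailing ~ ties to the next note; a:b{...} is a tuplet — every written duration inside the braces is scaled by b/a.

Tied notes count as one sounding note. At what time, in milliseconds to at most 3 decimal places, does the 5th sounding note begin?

1. 0.0ms @ 0 + 473.684ms (3/4)
2. 473.684ms @ 3/4 + 473.684ms (3/4)
3. 947.368ms @ 3/2 + 947.368ms (3/2)
4. 1894.737ms @ 3 + 947.368ms (3/2)
5. 2842.105ms @ 9/2 + 473.684ms (3/4)
6. 3315.789ms @ 21/4 + 473.684ms (3/4)

note 5 onset = 9/2b = 2842.105ms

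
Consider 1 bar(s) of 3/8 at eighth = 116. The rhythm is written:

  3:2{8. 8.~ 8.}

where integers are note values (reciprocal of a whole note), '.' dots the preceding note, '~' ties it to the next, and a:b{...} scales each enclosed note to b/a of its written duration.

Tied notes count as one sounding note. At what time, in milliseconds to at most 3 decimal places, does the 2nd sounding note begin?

1. 0.0ms @ 0 + 517.241ms (1)
2. 517.241ms @ 1 + 1034.483ms (2)

note 2 onset = 1b = 517.241ms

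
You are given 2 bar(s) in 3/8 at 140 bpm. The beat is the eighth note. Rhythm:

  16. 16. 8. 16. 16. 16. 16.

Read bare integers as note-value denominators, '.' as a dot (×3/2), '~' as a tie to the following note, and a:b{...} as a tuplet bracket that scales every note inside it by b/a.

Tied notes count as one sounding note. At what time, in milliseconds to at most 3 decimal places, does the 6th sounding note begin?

note 6 onset = 9/2b = 1928.571ms

1. 0.0ms @ 0 + 321.429ms (3/4)
2. 321.429ms @ 3/4 + 321.429ms (3/4)
3. 642.857ms @ 3/2 + 642.857ms (3/2)
4. 1285.714ms @ 3 + 321.429ms (3/4)
5. 1607.143ms @ 15/4 + 321.429ms (3/4)
6. 1928.571ms @ 9/2 + 321.429ms (3/4)
7. 2250.0ms @ 21/4 + 321.429ms (3/4)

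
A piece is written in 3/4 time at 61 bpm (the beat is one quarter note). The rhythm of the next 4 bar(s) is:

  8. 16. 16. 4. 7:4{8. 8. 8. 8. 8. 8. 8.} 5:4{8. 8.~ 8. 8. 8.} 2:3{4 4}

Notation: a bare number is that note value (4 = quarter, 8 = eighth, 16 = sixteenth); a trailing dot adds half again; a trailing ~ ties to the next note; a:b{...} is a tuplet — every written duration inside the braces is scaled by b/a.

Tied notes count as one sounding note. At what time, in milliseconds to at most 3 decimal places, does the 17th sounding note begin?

note 17 onset = 21/2b = 10327.869ms

1. 0.0ms @ 0 + 737.705ms (3/4)
2. 737.705ms @ 3/4 + 368.852ms (3/8)
3. 1106.557ms @ 9/8 + 368.852ms (3/8)
4. 1475.41ms @ 3/2 + 1475.41ms (3/2)
5. 2950.82ms @ 3 + 421.546ms (3/7)
6. 3372.365ms @ 24/7 + 421.546ms (3/7)
7. 3793.911ms @ 27/7 + 421.546ms (3/7)
8. 4215.457ms @ 30/7 + 421.546ms (3/7)
9. 4637.002ms @ 33/7 + 421.546ms (3/7)
10. 5058.548ms @ 36/7 + 421.546ms (3/7)
11. 5480.094ms @ 39/7 + 421.546ms (3/7)
12. 5901.639ms @ 6 + 590.164ms (3/5)
13. 6491.803ms @ 33/5 + 1180.328ms (6/5)
14. 7672.131ms @ 39/5 + 590.164ms (3/5)
15. 8262.295ms @ 42/5 + 590.164ms (3/5)
16. 8852.459ms @ 9 + 1475.41ms (3/2)
17. 10327.869ms @ 21/2 + 1475.41ms (3/2)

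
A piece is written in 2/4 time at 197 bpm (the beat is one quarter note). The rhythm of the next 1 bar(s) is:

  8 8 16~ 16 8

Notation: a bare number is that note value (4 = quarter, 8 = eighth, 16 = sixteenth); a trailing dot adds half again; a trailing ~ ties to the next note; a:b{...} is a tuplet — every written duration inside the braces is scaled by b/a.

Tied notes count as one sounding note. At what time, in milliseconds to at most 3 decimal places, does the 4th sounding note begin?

note 4 onset = 3/2b = 456.853ms

1. 0.0ms @ 0 + 152.284ms (1/2)
2. 152.284ms @ 1/2 + 152.284ms (1/2)
3. 304.569ms @ 1 + 152.284ms (1/2)
4. 456.853ms @ 3/2 + 152.284ms (1/2)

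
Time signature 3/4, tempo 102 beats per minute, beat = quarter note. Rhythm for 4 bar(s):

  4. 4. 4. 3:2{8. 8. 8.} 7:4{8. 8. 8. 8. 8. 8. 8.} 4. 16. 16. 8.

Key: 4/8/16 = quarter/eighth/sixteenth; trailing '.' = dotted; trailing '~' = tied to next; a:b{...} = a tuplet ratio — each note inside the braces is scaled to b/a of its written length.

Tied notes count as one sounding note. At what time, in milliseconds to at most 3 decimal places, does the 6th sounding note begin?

1. 0.0ms @ 0 + 882.353ms (3/2)
2. 882.353ms @ 3/2 + 882.353ms (3/2)
3. 1764.706ms @ 3 + 882.353ms (3/2)
4. 2647.059ms @ 9/2 + 294.118ms (1/2)
5. 2941.176ms @ 5 + 294.118ms (1/2)
6. 3235.294ms @ 11/2 + 294.118ms (1/2)
7. 3529.412ms @ 6 + 252.101ms (3/7)
8. 3781.513ms @ 45/7 + 252.101ms (3/7)
9. 4033.613ms @ 48/7 + 252.101ms (3/7)
10. 4285.714ms @ 51/7 + 252.101ms (3/7)
11. 4537.815ms @ 54/7 + 252.101ms (3/7)
12. 4789.916ms @ 57/7 + 252.101ms (3/7)
13. 5042.017ms @ 60/7 + 252.101ms (3/7)
14. 5294.118ms @ 9 + 882.353ms (3/2)
15. 6176.471ms @ 21/2 + 220.588ms (3/8)
16. 6397.059ms @ 87/8 + 220.588ms (3/8)
17. 6617.647ms @ 45/4 + 441.176ms (3/4)

note 6 onset = 11/2b = 3235.294ms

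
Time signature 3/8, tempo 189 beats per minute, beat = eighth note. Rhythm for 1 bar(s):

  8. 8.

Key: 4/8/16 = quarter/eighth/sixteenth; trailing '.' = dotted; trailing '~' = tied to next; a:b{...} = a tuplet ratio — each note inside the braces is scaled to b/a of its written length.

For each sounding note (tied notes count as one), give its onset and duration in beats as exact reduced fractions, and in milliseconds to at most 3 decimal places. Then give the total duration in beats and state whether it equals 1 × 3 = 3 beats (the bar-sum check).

1) 0.0ms=0b +476.19ms=3/2b
2) 476.19ms=3/2b +476.19ms=3/2b
Σ=3b of 3 (189bpm 3/8) — PASS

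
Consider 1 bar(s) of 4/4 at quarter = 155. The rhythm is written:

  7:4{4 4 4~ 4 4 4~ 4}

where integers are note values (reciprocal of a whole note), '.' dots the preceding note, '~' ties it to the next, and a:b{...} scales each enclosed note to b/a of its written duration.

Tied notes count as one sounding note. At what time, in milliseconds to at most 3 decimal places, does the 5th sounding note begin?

1. 0.0ms @ 0 + 221.198ms (4/7)
2. 221.198ms @ 4/7 + 221.198ms (4/7)
3. 442.396ms @ 8/7 + 442.396ms (8/7)
4. 884.793ms @ 16/7 + 221.198ms (4/7)
5. 1105.991ms @ 20/7 + 442.396ms (8/7)

note 5 onset = 20/7b = 1105.991ms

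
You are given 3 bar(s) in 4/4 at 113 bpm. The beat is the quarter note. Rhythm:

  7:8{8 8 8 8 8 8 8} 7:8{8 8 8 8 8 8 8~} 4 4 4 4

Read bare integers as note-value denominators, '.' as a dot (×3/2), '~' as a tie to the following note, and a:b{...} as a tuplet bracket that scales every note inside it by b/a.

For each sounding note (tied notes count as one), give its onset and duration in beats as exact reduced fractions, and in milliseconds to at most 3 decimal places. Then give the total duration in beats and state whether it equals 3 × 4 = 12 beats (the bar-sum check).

1) 0.0ms=0b +303.413ms=4/7b
2) 303.413ms=4/7b +303.413ms=4/7b
3) 606.827ms=8/7b +303.413ms=4/7b
4) 910.24ms=12/7b +303.413ms=4/7b
5) 1213.654ms=16/7b +303.413ms=4/7b
6) 1517.067ms=20/7b +303.413ms=4/7b
7) 1820.48ms=24/7b +303.413ms=4/7b
8) 2123.894ms=4b +303.413ms=4/7b
9) 2427.307ms=32/7b +303.413ms=4/7b
10) 2730.721ms=36/7b +303.413ms=4/7b
11) 3034.134ms=40/7b +303.413ms=4/7b
12) 3337.547ms=44/7b +303.413ms=4/7b
13) 3640.961ms=48/7b +303.413ms=4/7b
14) 3944.374ms=52/7b +834.387ms=11/7b
15) 4778.761ms=9b +530.973ms=1b
16) 5309.735ms=10b +530.973ms=1b
17) 5840.708ms=11b +530.973ms=1b
Σ=12b of 12 (113bpm 4/4) — PASS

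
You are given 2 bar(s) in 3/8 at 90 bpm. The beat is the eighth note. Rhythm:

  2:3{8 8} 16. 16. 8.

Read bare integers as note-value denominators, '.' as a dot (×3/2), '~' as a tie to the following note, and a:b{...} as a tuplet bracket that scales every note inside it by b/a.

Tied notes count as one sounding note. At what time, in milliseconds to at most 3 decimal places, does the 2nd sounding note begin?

1. 0.0ms @ 0 + 1000.0ms (3/2)
2. 1000.0ms @ 3/2 + 1000.0ms (3/2)
3. 2000.0ms @ 3 + 500.0ms (3/4)
4. 2500.0ms @ 15/4 + 500.0ms (3/4)
5. 3000.0ms @ 9/2 + 1000.0ms (3/2)

note 2 onset = 3/2b = 1000.0ms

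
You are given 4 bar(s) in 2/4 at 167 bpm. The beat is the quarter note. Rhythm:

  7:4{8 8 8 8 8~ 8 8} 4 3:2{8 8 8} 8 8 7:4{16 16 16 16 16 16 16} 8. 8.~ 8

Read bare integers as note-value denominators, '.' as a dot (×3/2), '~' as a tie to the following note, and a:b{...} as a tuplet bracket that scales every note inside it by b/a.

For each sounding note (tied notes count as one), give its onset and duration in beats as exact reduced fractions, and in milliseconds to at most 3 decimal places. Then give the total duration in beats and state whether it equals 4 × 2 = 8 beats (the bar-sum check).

1) 0.0ms=0b +102.652ms=2/7b
2) 102.652ms=2/7b +102.652ms=2/7b
3) 205.304ms=4/7b +102.652ms=2/7b
4) 307.956ms=6/7b +102.652ms=2/7b
5) 410.607ms=8/7b +205.304ms=4/7b
6) 615.911ms=12/7b +102.652ms=2/7b
7) 718.563ms=2b +359.281ms=1b
8) 1077.844ms=3b +119.76ms=1/3b
9) 1197.605ms=10/3b +119.76ms=1/3b
10) 1317.365ms=11/3b +119.76ms=1/3b
11) 1437.126ms=4b +179.641ms=1/2b
12) 1616.766ms=9/2b +179.641ms=1/2b
13) 1796.407ms=5b +51.326ms=1/7b
14) 1847.733ms=36/7b +51.326ms=1/7b
15) 1899.059ms=37/7b +51.326ms=1/7b
16) 1950.385ms=38/7b +51.326ms=1/7b
17) 2001.711ms=39/7b +51.326ms=1/7b
18) 2053.037ms=40/7b +51.326ms=1/7b
19) 2104.363ms=41/7b +51.326ms=1/7b
20) 2155.689ms=6b +269.461ms=3/4b
21) 2425.15ms=27/4b +449.102ms=5/4b
Σ=8b of 8 (167bpm 2/4) — PASS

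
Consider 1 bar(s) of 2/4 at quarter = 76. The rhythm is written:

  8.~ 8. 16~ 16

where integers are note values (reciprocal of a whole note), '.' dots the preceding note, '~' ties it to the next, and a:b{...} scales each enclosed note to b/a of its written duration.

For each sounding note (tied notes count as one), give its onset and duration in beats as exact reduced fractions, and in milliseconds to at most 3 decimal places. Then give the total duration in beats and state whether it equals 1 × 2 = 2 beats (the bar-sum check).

1) 0.0ms=0b +1184.211ms=3/2b
2) 1184.211ms=3/2b +394.737ms=1/2b
Σ=2b of 2 (76bpm 2/4) — PASS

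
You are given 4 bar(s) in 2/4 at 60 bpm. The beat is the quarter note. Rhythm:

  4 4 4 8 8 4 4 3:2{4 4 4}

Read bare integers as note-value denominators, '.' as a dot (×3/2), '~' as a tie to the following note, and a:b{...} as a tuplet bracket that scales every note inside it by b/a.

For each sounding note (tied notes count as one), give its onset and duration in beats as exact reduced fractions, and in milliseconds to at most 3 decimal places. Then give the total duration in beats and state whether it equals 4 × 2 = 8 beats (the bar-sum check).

1) 0.0ms=0b +1000.0ms=1b
2) 1000.0ms=1b +1000.0ms=1b
3) 2000.0ms=2b +1000.0ms=1b
4) 3000.0ms=3b +500.0ms=1/2b
5) 3500.0ms=7/2b +500.0ms=1/2b
6) 4000.0ms=4b +1000.0ms=1b
7) 5000.0ms=5b +1000.0ms=1b
8) 6000.0ms=6b +666.667ms=2/3b
9) 6666.667ms=20/3b +666.667ms=2/3b
10) 7333.333ms=22/3b +666.667ms=2/3b
Σ=8b of 8 (60bpm 2/4) — PASS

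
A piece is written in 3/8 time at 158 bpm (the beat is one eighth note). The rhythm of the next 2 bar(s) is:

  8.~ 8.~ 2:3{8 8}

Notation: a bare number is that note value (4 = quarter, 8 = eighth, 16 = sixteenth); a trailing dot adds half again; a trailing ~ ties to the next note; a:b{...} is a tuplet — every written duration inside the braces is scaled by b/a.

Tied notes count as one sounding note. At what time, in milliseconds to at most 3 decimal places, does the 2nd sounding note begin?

1. 0.0ms @ 0 + 1708.861ms (9/2)
2. 1708.861ms @ 9/2 + 569.62ms (3/2)

note 2 onset = 9/2b = 1708.861ms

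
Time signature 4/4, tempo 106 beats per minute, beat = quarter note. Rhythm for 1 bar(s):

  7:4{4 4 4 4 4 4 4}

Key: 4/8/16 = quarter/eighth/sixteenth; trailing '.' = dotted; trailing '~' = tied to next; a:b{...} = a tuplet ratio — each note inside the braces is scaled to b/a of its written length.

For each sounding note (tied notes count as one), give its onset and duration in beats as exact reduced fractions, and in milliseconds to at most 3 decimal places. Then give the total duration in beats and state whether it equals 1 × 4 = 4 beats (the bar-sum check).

1) 0.0ms=0b +323.45ms=4/7b
2) 323.45ms=4/7b +323.45ms=4/7b
3) 646.9ms=8/7b +323.45ms=4/7b
4) 970.35ms=12/7b +323.45ms=4/7b
5) 1293.801ms=16/7b +323.45ms=4/7b
6) 1617.251ms=20/7b +323.45ms=4/7b
7) 1940.701ms=24/7b +323.45ms=4/7b
Σ=4b of 4 (106bpm 4/4) — PASS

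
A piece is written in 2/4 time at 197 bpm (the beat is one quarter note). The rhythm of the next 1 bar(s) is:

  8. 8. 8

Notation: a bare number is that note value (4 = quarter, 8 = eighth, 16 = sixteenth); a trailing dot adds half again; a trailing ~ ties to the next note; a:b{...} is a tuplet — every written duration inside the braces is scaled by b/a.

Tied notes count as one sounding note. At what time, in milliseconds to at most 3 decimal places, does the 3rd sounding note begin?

note 3 onset = 3/2b = 456.853ms

1. 0.0ms @ 0 + 228.426ms (3/4)
2. 228.426ms @ 3/4 + 228.426ms (3/4)
3. 456.853ms @ 3/2 + 152.284ms (1/2)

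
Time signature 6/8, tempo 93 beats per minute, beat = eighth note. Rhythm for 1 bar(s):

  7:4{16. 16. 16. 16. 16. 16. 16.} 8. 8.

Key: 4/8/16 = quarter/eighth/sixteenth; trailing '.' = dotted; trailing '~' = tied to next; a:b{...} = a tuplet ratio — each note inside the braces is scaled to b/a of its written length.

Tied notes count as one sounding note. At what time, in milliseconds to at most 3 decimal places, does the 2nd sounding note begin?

note 2 onset = 3/7b = 276.498ms

1. 0.0ms @ 0 + 276.498ms (3/7)
2. 276.498ms @ 3/7 + 276.498ms (3/7)
3. 552.995ms @ 6/7 + 276.498ms (3/7)
4. 829.493ms @ 9/7 + 276.498ms (3/7)
5. 1105.991ms @ 12/7 + 276.498ms (3/7)
6. 1382.488ms @ 15/7 + 276.498ms (3/7)
7. 1658.986ms @ 18/7 + 276.498ms (3/7)
8. 1935.484ms @ 3 + 967.742ms (3/2)
9. 2903.226ms @ 9/2 + 967.742ms (3/2)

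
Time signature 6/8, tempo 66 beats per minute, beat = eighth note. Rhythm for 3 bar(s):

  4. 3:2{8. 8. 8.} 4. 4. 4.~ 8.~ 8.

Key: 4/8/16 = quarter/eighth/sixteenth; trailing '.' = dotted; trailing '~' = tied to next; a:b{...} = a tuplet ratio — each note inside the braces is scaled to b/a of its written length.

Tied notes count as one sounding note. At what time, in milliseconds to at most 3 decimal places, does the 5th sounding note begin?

1. 0.0ms @ 0 + 2727.273ms (3)
2. 2727.273ms @ 3 + 909.091ms (1)
3. 3636.364ms @ 4 + 909.091ms (1)
4. 4545.455ms @ 5 + 909.091ms (1)
5. 5454.545ms @ 6 + 2727.273ms (3)
6. 8181.818ms @ 9 + 2727.273ms (3)
7. 10909.091ms @ 12 + 5454.545ms (6)

note 5 onset = 6b = 5454.545ms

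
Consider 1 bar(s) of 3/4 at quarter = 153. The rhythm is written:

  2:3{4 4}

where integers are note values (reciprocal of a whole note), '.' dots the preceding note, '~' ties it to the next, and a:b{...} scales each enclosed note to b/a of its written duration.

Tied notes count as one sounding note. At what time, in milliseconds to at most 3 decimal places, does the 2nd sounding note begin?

1. 0.0ms @ 0 + 588.235ms (3/2)
2. 588.235ms @ 3/2 + 588.235ms (3/2)

note 2 onset = 3/2b = 588.235ms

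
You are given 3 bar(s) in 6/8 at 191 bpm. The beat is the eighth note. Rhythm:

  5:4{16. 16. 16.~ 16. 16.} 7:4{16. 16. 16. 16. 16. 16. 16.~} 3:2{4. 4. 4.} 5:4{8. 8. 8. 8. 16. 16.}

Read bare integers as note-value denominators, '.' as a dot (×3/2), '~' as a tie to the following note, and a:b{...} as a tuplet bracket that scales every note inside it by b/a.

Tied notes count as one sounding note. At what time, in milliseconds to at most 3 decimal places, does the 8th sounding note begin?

1. 0.0ms @ 0 + 188.482ms (3/5)
2. 188.482ms @ 3/5 + 188.482ms (3/5)
3. 376.963ms @ 6/5 + 376.963ms (6/5)
4. 753.927ms @ 12/5 + 188.482ms (3/5)
5. 942.408ms @ 3 + 134.63ms (3/7)
6. 1077.038ms @ 24/7 + 134.63ms (3/7)
7. 1211.668ms @ 27/7 + 134.63ms (3/7)
8. 1346.298ms @ 30/7 + 134.63ms (3/7)
9. 1480.927ms @ 33/7 + 134.63ms (3/7)
10. 1615.557ms @ 36/7 + 134.63ms (3/7)
11. 1750.187ms @ 39/7 + 762.902ms (17/7)
12. 2513.089ms @ 8 + 628.272ms (2)
13. 3141.361ms @ 10 + 628.272ms (2)
14. 3769.634ms @ 12 + 376.963ms (6/5)
15. 4146.597ms @ 66/5 + 376.963ms (6/5)
16. 4523.56ms @ 72/5 + 376.963ms (6/5)
17. 4900.524ms @ 78/5 + 376.963ms (6/5)
18. 5277.487ms @ 84/5 + 188.482ms (3/5)
19. 5465.969ms @ 87/5 + 188.482ms (3/5)

note 8 onset = 30/7b = 1346.298ms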